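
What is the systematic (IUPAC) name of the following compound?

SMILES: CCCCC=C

hex-1-ene

Counting along the main chain through the multiple bond gives 6 carbons: the parent is hexane.
The chain contains a C=C double bond, so the unsaturation ending is -ene.
Number the chain so that numbering from this end puts the double bond at C-1 rather than C-5.
This places the double bond between C-1 and C-2.
The name is hex-1-ene.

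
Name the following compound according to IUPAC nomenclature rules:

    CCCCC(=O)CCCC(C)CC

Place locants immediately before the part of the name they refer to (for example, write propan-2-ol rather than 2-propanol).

9-methylundecan-5-one

The longest carbon chain that includes the carbonyl has 11 carbons, so the parent hydride is undecane.
A ketone (C=O on an internal carbon) is the principal characteristic group, giving the suffix -one.
Number the chain so that numbering from this end puts the carbonyl group at C-5 rather than C-7.
This places the carbonyl at C-5; a methyl group at C-9.
Assembling the pieces gives 9-methylundecan-5-one.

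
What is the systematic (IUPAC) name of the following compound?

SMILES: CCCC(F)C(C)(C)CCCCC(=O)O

7-fluoro-6,6-dimethyldecanoic acid

The longest carbon chain that includes the –COOH group has 10 carbons, so the parent hydride is decane.
A carboxylic acid (terminal –COOH) is the principal characteristic group, giving the suffix -oic acid.
The numbering direction is chosen so that the carboxylic acid carbon is C-1 by definition.
This places a fluoro group at C-7; two methyl groups at C-6.
Prefixes are listed alphabetically: fluoro, methyl.
Putting it together: 7-fluoro-6,6-dimethyldecanoic acid.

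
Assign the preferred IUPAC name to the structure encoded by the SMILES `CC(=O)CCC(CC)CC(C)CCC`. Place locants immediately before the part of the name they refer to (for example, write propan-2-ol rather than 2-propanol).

5-ethyl-7-methyldecan-2-one

The longest carbon chain that includes the carbonyl has 10 carbons, so the parent hydride is decane.
A ketone (C=O on an internal carbon) is the principal characteristic group, giving the suffix -one.
The numbering direction is chosen so that numbering from this end puts the carbonyl group at C-2 rather than C-9.
This places the carbonyl at C-2; an ethyl group at C-5; a methyl group at C-7.
The substituents are ordered alphabetically, ignoring any di-/tri- multipliers.
Putting it together: 5-ethyl-7-methyldecan-2-one.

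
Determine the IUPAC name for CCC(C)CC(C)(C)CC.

3,3,5-trimethylheptane

The longest carbon chain is 7 atoms: the parent is heptane.
Choose the numbering such that the substituent locant set {3,3,5} is lower than {3,5,5} at the first point of difference.
That gives methyl groups at C-3 (×2) and C-5.
The name is 3,3,5-trimethylheptane.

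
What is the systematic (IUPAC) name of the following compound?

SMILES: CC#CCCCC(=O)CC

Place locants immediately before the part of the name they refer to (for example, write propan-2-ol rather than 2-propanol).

Counting along the main chain through the carbonyl and the multiple bond gives 9 carbons: the parent is nonane.
The principal characteristic group is a ketone (C=O on an internal carbon), named with the suffix -one.
A C≡C triple bond in the chain gives the infix -yne-.
Number the chain so that numbering from this end puts the carbonyl group at C-3 rather than C-7.
With this numbering: the carbonyl at C-3; the triple bond between C-7 and C-8.
The name is non-7-yn-3-one.

non-7-yn-3-one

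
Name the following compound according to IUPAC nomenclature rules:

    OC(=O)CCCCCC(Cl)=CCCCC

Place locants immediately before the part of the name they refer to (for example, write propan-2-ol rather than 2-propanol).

Counting along the main chain through the –COOH group and the multiple bond gives 12 carbons: the parent is dodecane.
The highest-priority functional group is a carboxylic acid (terminal –COOH), so the name ends in -oic acid.
The chain contains a C=C double bond, so the unsaturation ending is -ene.
Number the chain so that the carboxylic acid carbon is C-1 by definition.
That gives the double bond between C-7 and C-8; a chloro group at C-7.
Putting it together: 7-chlorododec-7-enoic acid.

7-chlorododec-7-enoic acid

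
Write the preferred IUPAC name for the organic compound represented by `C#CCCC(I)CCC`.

5-iodooct-1-yne

Counting along the main chain through the multiple bond gives 8 carbons: the parent is octane.
There is one C≡C triple bond, indicated by the ending -yne.
Choose the numbering such that numbering from this end puts the triple bond at C-1 rather than C-7.
This places the triple bond between C-1 and C-2; an iodo group at C-5.
Assembling the pieces gives 5-iodooct-1-yne.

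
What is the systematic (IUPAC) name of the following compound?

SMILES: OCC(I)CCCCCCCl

8-chloro-2-iodooctan-1-ol

Counting along the main chain through the –OH group gives 8 carbons: the parent is octane.
The highest-priority functional group is an alcohol (–OH), so the name ends in -ol.
Choose the numbering such that numbering from this end puts the hydroxyl group at C-1 rather than C-8.
That gives the hydroxyl at C-1; a chloro group at C-8; an iodo group at C-2.
The substituents are ordered alphabetically, ignoring any di-/tri- multipliers.
Assembling the pieces gives 8-chloro-2-iodooctan-1-ol.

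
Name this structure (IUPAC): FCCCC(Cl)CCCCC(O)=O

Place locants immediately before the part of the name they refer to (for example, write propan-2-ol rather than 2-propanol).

6-chloro-9-fluorononanoic acid

The longest carbon chain that includes the –COOH group has 9 carbons, so the parent hydride is nonane.
A carboxylic acid (terminal –COOH) is the principal characteristic group, giving the suffix -oic acid.
Number the chain so that the carboxylic acid carbon is C-1 by definition.
That gives a chloro group at C-6; a fluoro group at C-9.
The substituents are ordered alphabetically, ignoring any di-/tri- multipliers.
Putting it together: 6-chloro-9-fluorononanoic acid.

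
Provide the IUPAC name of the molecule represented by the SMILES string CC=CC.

but-2-ene

Counting along the main chain through the multiple bond gives 4 carbons: the parent is butane.
There is one C=C double bond, indicated by the ending -ene.
Numbering from either end gives identical locants here.
With this numbering: the double bond between C-2 and C-3.
The name is but-2-ene.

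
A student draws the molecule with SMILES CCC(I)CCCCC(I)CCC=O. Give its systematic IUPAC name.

The longest carbon chain that includes the –CHO group has 11 carbons, so the parent hydride is undecane.
An aldehyde (terminal –CHO) is the principal characteristic group, giving the suffix -al.
The numbering direction is chosen so that the aldehyde carbon is C-1 by definition.
That gives iodo groups at C-4 and C-9.
Assembling the pieces gives 4,9-diiodoundecanal.

4,9-diiodoundecanal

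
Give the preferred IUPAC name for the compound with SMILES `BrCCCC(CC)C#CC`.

Counting along the main chain through the multiple bond gives 7 carbons: the parent is heptane.
The chain contains a C≡C triple bond, so the unsaturation ending is -yne.
Choose the numbering such that numbering from this end puts the triple bond at C-2 rather than C-5.
With this numbering: the triple bond between C-2 and C-3; a bromo group at C-7; an ethyl group at C-4.
The substituents are ordered alphabetically, ignoring any di-/tri- multipliers.
The name is 7-bromo-4-ethylhept-2-yne.

7-bromo-4-ethylhept-2-yne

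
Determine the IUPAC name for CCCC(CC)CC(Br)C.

2-bromo-4-ethylheptane

The parent chain contains 7 carbons (heptane).
Number the chain so that the substituent locant set {2,4} is lower than {4,6} at the first point of difference.
That gives a bromo group at C-2; an ethyl group at C-4.
Prefixes are listed alphabetically: bromo, ethyl.
Putting it together: 2-bromo-4-ethylheptane.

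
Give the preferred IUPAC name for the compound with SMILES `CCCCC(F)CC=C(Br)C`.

2-bromo-5-fluoronon-2-ene

The longest chain bearing the multiple bond is 9 carbons long (nonane).
The chain contains a C=C double bond, so the unsaturation ending is -ene.
The numbering direction is chosen so that numbering from this end puts the double bond at C-2 rather than C-7.
That gives the double bond between C-2 and C-3; a bromo group at C-2; a fluoro group at C-5.
Prefixes are listed alphabetically: bromo, fluoro.
Assembling the pieces gives 2-bromo-5-fluoronon-2-ene.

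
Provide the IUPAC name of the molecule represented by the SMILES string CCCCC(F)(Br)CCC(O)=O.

4-bromo-4-fluorooctanoic acid

The longest carbon chain that includes the –COOH group has 8 carbons, so the parent hydride is octane.
A carboxylic acid (terminal –COOH) is the principal characteristic group, giving the suffix -oic acid.
Number the chain so that the carboxylic acid carbon is C-1 by definition.
With this numbering: a bromo group at C-4; a fluoro group at C-4.
The substituents are ordered alphabetically, ignoring any di-/tri- multipliers.
Putting it together: 4-bromo-4-fluorooctanoic acid.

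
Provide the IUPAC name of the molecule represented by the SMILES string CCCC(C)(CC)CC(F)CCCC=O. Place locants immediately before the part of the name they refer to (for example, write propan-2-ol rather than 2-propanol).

The longest chain bearing the –CHO group is 10 carbons long (decane).
The highest-priority functional group is an aldehyde (terminal –CHO), so the name ends in -al.
The numbering direction is chosen so that the aldehyde carbon is C-1 by definition.
This places an ethyl group at C-7; a fluoro group at C-5; a methyl group at C-7.
Substituent prefixes are cited in alphabetical order (multiplying prefixes like di-/tri- are ignored for ordering).
The name is 7-ethyl-5-fluoro-7-methyldecanal.

7-ethyl-5-fluoro-7-methyldecanal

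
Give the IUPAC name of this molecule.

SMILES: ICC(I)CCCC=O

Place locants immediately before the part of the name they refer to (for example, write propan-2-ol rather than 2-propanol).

Counting along the main chain through the –CHO group gives 6 carbons: the parent is hexane.
An aldehyde (terminal –CHO) is the principal characteristic group, giving the suffix -al.
Number the chain so that the aldehyde carbon is C-1 by definition.
With this numbering: iodo groups at C-5 and C-6.
Putting it together: 5,6-diiodohexanal.

5,6-diiodohexanal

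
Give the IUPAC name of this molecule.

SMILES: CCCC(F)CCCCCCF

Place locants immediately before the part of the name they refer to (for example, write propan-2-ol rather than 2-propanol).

The longest continuous carbon chain has 10 atoms, so the parent hydride is decane.
Choose the numbering such that the substituent locant set {1,7} is lower than {4,10} at the first point of difference.
With this numbering: fluoro groups at C-1 and C-7.
Assembling the pieces gives 1,7-difluorodecane.

1,7-difluorodecane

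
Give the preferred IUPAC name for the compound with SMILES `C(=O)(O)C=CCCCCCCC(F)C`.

10-fluoroundec-2-enoic acid

Counting along the main chain through the –COOH group and the multiple bond gives 11 carbons: the parent is undecane.
The highest-priority functional group is a carboxylic acid (terminal –COOH), so the name ends in -oic acid.
The chain contains a C=C double bond, so the unsaturation ending is -ene.
Choose the numbering such that the carboxylic acid carbon is C-1 by definition.
With this numbering: the double bond between C-2 and C-3; a fluoro group at C-10.
Assembling the pieces gives 10-fluoroundec-2-enoic acid.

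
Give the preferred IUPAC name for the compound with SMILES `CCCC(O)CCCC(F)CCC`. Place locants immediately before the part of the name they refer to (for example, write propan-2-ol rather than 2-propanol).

Counting along the main chain through the –OH group gives 11 carbons: the parent is undecane.
An alcohol (–OH) is the principal characteristic group, giving the suffix -ol.
Choose the numbering such that numbering from this end puts the hydroxyl group at C-4 rather than C-8.
With this numbering: the hydroxyl at C-4; a fluoro group at C-8.
The name is 8-fluoroundecan-4-ol.

8-fluoroundecan-4-ol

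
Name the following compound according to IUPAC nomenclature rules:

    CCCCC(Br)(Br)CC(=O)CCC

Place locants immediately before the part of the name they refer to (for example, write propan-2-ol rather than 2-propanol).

Counting along the main chain through the carbonyl gives 10 carbons: the parent is decane.
The principal characteristic group is a ketone (C=O on an internal carbon), named with the suffix -one.
Number the chain so that numbering from this end puts the carbonyl group at C-4 rather than C-7.
With this numbering: the carbonyl at C-4; two bromo groups at C-6.
The name is 6,6-dibromodecan-4-one.

6,6-dibromodecan-4-one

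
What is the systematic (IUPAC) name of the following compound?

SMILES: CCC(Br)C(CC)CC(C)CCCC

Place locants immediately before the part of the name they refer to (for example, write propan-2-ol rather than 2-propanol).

3-bromo-4-ethyl-6-methyldecane

The longest carbon chain is 10 atoms: the parent is decane.
Choose the numbering such that the substituent locant set {3,4,6} is lower than {5,7,8} at the first point of difference.
That gives a bromo group at C-3; an ethyl group at C-4; a methyl group at C-6.
The substituents are ordered alphabetically, ignoring any di-/tri- multipliers.
The name is 3-bromo-4-ethyl-6-methyldecane.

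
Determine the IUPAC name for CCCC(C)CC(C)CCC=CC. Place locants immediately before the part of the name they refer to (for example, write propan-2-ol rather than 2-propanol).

6,8-dimethylundec-2-ene

The longest carbon chain that includes the multiple bond has 11 carbons, so the parent hydride is undecane.
A C=C double bond in the chain gives the infix -ene-.
The numbering direction is chosen so that numbering from this end puts the double bond at C-2 rather than C-9.
This places the double bond between C-2 and C-3; methyl groups at C-6 and C-8.
Assembling the pieces gives 6,8-dimethylundec-2-ene.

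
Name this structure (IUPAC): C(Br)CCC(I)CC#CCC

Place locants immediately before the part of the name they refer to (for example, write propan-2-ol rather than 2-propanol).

9-bromo-6-iodonon-3-yne

Counting along the main chain through the multiple bond gives 9 carbons: the parent is nonane.
A C≡C triple bond in the chain gives the infix -yne-.
Number the chain so that numbering from this end puts the triple bond at C-3 rather than C-6.
This places the triple bond between C-3 and C-4; a bromo group at C-9; an iodo group at C-6.
The substituents are ordered alphabetically, ignoring any di-/tri- multipliers.
Putting it together: 9-bromo-6-iodonon-3-yne.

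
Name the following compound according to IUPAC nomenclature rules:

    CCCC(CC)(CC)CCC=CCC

The longest carbon chain that includes the multiple bond has 10 carbons, so the parent hydride is decane.
There is one C=C double bond, indicated by the ending -ene.
Choose the numbering such that numbering from this end puts the double bond at C-3 rather than C-7.
This places the double bond between C-3 and C-4; two ethyl groups at C-7.
Putting it together: 7,7-diethyldec-3-ene.

7,7-diethyldec-3-ene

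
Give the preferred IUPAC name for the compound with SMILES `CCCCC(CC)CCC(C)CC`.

6-ethyl-3-methyldecane

The longest carbon chain is 10 atoms: the parent is decane.
Choose the numbering such that the substituent locant set {3,6} is lower than {5,8} at the first point of difference.
With this numbering: an ethyl group at C-6; a methyl group at C-3.
Substituent prefixes are cited in alphabetical order (multiplying prefixes like di-/tri- are ignored for ordering).
The name is 6-ethyl-3-methyldecane.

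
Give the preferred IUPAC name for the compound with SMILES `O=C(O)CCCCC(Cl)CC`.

6-chlorooctanoic acid

The longest chain bearing the –COOH group is 8 carbons long (octane).
A carboxylic acid (terminal –COOH) is the principal characteristic group, giving the suffix -oic acid.
Choose the numbering such that the carboxylic acid carbon is C-1 by definition.
With this numbering: a chloro group at C-6.
Assembling the pieces gives 6-chlorooctanoic acid.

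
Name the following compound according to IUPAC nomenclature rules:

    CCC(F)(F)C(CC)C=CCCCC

4-ethyl-3,3-difluorodec-5-ene

Counting along the main chain through the multiple bond gives 10 carbons: the parent is decane.
There is one C=C double bond, indicated by the ending -ene.
The numbering direction is chosen so that the substituent locant set {3,3,4} is lower than {7,8,8} at the first point of difference.
This places the double bond between C-5 and C-6; an ethyl group at C-4; two fluoro groups at C-3.
Substituent prefixes are cited in alphabetical order (multiplying prefixes like di-/tri- are ignored for ordering).
Putting it together: 4-ethyl-3,3-difluorodec-5-ene.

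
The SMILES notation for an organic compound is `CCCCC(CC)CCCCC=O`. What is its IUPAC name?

Counting along the main chain through the –CHO group gives 10 carbons: the parent is decane.
The principal characteristic group is an aldehyde (terminal –CHO), named with the suffix -al.
The numbering direction is chosen so that the aldehyde carbon is C-1 by definition.
With this numbering: an ethyl group at C-6.
The name is 6-ethyldecanal.

6-ethyldecanal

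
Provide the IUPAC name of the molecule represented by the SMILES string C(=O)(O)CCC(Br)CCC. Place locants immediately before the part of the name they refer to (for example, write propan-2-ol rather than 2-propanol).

Counting along the main chain through the –COOH group gives 7 carbons: the parent is heptane.
The highest-priority functional group is a carboxylic acid (terminal –COOH), so the name ends in -oic acid.
The numbering direction is chosen so that the carboxylic acid carbon is C-1 by definition.
That gives a bromo group at C-4.
Putting it together: 4-bromoheptanoic acid.

4-bromoheptanoic acid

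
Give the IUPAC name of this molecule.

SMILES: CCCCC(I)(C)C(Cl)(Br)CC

The longest carbon chain is 8 atoms: the parent is octane.
The numbering direction is chosen so that the substituent locant set {3,3,4,4} is lower than {5,5,6,6} at the first point of difference.
That gives a bromo group at C-3; a chloro group at C-3; an iodo group at C-4; a methyl group at C-4.
Substituent prefixes are cited in alphabetical order (multiplying prefixes like di-/tri- are ignored for ordering).
Putting it together: 3-bromo-3-chloro-4-iodo-4-methyloctane.

3-bromo-3-chloro-4-iodo-4-methyloctane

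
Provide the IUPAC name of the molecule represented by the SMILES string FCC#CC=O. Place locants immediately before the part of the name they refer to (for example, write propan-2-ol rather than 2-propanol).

The longest carbon chain that includes the –CHO group and the multiple bond has 4 carbons, so the parent hydride is butane.
An aldehyde (terminal –CHO) is the principal characteristic group, giving the suffix -al.
There is one C≡C triple bond, indicated by the ending -yne.
Number the chain so that the aldehyde carbon is C-1 by definition.
This places the triple bond between C-2 and C-3; a fluoro group at C-4.
Assembling the pieces gives 4-fluorobut-2-ynal.

4-fluorobut-2-ynal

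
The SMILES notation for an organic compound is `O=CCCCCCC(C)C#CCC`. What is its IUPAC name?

7-methylundec-8-ynal

Counting along the main chain through the –CHO group and the multiple bond gives 11 carbons: the parent is undecane.
The principal characteristic group is an aldehyde (terminal –CHO), named with the suffix -al.
The chain contains a C≡C triple bond, so the unsaturation ending is -yne.
The numbering direction is chosen so that the aldehyde carbon is C-1 by definition.
That gives the triple bond between C-8 and C-9; a methyl group at C-7.
The name is 7-methylundec-8-ynal.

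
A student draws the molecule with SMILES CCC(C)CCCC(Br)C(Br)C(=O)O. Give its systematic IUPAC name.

2,3-dibromo-7-methylnonanoic acid

Counting along the main chain through the –COOH group gives 9 carbons: the parent is nonane.
The principal characteristic group is a carboxylic acid (terminal –COOH), named with the suffix -oic acid.
Choose the numbering such that the carboxylic acid carbon is C-1 by definition.
With this numbering: bromo groups at C-2 and C-3; a methyl group at C-7.
Prefixes are listed alphabetically: bromo, methyl.
Putting it together: 2,3-dibromo-7-methylnonanoic acid.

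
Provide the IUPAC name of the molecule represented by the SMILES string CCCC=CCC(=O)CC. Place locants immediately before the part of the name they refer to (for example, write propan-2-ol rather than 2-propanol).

non-5-en-3-one

The longest chain bearing the carbonyl and the multiple bond is 9 carbons long (nonane).
The principal characteristic group is a ketone (C=O on an internal carbon), named with the suffix -one.
The chain contains a C=C double bond, so the unsaturation ending is -ene.
Number the chain so that numbering from this end puts the carbonyl group at C-3 rather than C-7.
With this numbering: the carbonyl at C-3; the double bond between C-5 and C-6.
Putting it together: non-5-en-3-one.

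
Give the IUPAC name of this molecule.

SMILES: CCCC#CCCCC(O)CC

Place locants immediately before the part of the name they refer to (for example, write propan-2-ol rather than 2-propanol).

undec-7-yn-3-ol

Counting along the main chain through the –OH group and the multiple bond gives 11 carbons: the parent is undecane.
The principal characteristic group is an alcohol (–OH), named with the suffix -ol.
A C≡C triple bond in the chain gives the infix -yne-.
The numbering direction is chosen so that numbering from this end puts the hydroxyl group at C-3 rather than C-9.
With this numbering: the hydroxyl at C-3; the triple bond between C-7 and C-8.
The name is undec-7-yn-3-ol.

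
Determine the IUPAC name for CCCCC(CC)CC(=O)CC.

The longest carbon chain that includes the carbonyl has 9 carbons, so the parent hydride is nonane.
A ketone (C=O on an internal carbon) is the principal characteristic group, giving the suffix -one.
The numbering direction is chosen so that numbering from this end puts the carbonyl group at C-3 rather than C-7.
With this numbering: the carbonyl at C-3; an ethyl group at C-5.
The name is 5-ethylnonan-3-one.

5-ethylnonan-3-one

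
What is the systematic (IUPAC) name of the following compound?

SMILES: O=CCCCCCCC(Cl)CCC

The longest carbon chain that includes the –CHO group has 11 carbons, so the parent hydride is undecane.
The principal characteristic group is an aldehyde (terminal –CHO), named with the suffix -al.
Number the chain so that the aldehyde carbon is C-1 by definition.
With this numbering: a chloro group at C-8.
The name is 8-chloroundecanal.

8-chloroundecanal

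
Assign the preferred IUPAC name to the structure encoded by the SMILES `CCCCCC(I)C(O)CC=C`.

The longest chain bearing the –OH group and the multiple bond is 10 carbons long (decane).
The highest-priority functional group is an alcohol (–OH), so the name ends in -ol.
A C=C double bond in the chain gives the infix -ene-.
The numbering direction is chosen so that numbering from this end puts the hydroxyl group at C-4 rather than C-7.
With this numbering: the hydroxyl at C-4; the double bond between C-1 and C-2; an iodo group at C-5.
The name is 5-iododec-1-en-4-ol.

5-iododec-1-en-4-ol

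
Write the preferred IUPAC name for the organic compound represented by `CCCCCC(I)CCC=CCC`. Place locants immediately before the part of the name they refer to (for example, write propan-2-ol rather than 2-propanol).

Counting along the main chain through the multiple bond gives 12 carbons: the parent is dodecane.
There is one C=C double bond, indicated by the ending -ene.
Choose the numbering such that numbering from this end puts the double bond at C-3 rather than C-9.
This places the double bond between C-3 and C-4; an iodo group at C-7.
The name is 7-iodododec-3-ene.

7-iodododec-3-ene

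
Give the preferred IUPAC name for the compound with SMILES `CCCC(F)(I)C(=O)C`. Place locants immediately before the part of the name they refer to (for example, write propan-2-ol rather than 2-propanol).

Counting along the main chain through the carbonyl gives 6 carbons: the parent is hexane.
The principal characteristic group is a ketone (C=O on an internal carbon), named with the suffix -one.
The numbering direction is chosen so that numbering from this end puts the carbonyl group at C-2 rather than C-5.
That gives the carbonyl at C-2; a fluoro group at C-3; an iodo group at C-3.
Substituent prefixes are cited in alphabetical order (multiplying prefixes like di-/tri- are ignored for ordering).
The name is 3-fluoro-3-iodohexan-2-one.

3-fluoro-3-iodohexan-2-one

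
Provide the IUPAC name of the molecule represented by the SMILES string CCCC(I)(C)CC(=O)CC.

Counting along the main chain through the carbonyl gives 8 carbons: the parent is octane.
A ketone (C=O on an internal carbon) is the principal characteristic group, giving the suffix -one.
The numbering direction is chosen so that numbering from this end puts the carbonyl group at C-3 rather than C-6.
This places the carbonyl at C-3; an iodo group at C-5; a methyl group at C-5.
Prefixes are listed alphabetically: iodo, methyl.
Assembling the pieces gives 5-iodo-5-methyloctan-3-one.

5-iodo-5-methyloctan-3-one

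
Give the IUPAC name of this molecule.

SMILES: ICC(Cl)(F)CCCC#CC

7-chloro-7-fluoro-8-iodooct-2-yne

The longest carbon chain that includes the multiple bond has 8 carbons, so the parent hydride is octane.
The chain contains a C≡C triple bond, so the unsaturation ending is -yne.
Choose the numbering such that numbering from this end puts the triple bond at C-2 rather than C-6.
With this numbering: the triple bond between C-2 and C-3; a chloro group at C-7; a fluoro group at C-7; an iodo group at C-8.
Prefixes are listed alphabetically: chloro, fluoro, iodo.
Assembling the pieces gives 7-chloro-7-fluoro-8-iodooct-2-yne.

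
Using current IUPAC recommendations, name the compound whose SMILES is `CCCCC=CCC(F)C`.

The longest chain bearing the multiple bond is 9 carbons long (nonane).
The chain contains a C=C double bond, so the unsaturation ending is -ene.
Choose the numbering such that numbering from this end puts the double bond at C-4 rather than C-5.
With this numbering: the double bond between C-4 and C-5; a fluoro group at C-2.
Putting it together: 2-fluoronon-4-ene.

2-fluoronon-4-ene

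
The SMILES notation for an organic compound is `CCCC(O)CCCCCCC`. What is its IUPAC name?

undecan-4-ol

The longest carbon chain that includes the –OH group has 11 carbons, so the parent hydride is undecane.
An alcohol (–OH) is the principal characteristic group, giving the suffix -ol.
The numbering direction is chosen so that numbering from this end puts the hydroxyl group at C-4 rather than C-8.
With this numbering: the hydroxyl at C-4.
The name is undecan-4-ol.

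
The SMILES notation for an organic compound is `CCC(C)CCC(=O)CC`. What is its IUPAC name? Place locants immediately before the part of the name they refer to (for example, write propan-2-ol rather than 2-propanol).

Counting along the main chain through the carbonyl gives 8 carbons: the parent is octane.
A ketone (C=O on an internal carbon) is the principal characteristic group, giving the suffix -one.
The numbering direction is chosen so that numbering from this end puts the carbonyl group at C-3 rather than C-6.
With this numbering: the carbonyl at C-3; a methyl group at C-6.
Putting it together: 6-methyloctan-3-one.

6-methyloctan-3-one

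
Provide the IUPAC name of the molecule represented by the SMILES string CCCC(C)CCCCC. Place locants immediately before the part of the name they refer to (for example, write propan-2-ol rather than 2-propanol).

The longest carbon chain is 9 atoms: the parent is nonane.
The numbering direction is chosen so that the substituent locant set {4} is lower than {6} at the first point of difference.
This places a methyl group at C-4.
Putting it together: 4-methylnonane.

4-methylnonane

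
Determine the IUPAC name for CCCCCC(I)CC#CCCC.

The longest chain bearing the multiple bond is 12 carbons long (dodecane).
A C≡C triple bond in the chain gives the infix -yne-.
Choose the numbering such that numbering from this end puts the triple bond at C-4 rather than C-8.
With this numbering: the triple bond between C-4 and C-5; an iodo group at C-7.
Putting it together: 7-iodododec-4-yne.

7-iodododec-4-yne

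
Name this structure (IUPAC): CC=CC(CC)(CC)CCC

4,4-diethylhept-2-ene

The longest carbon chain that includes the multiple bond has 7 carbons, so the parent hydride is heptane.
There is one C=C double bond, indicated by the ending -ene.
Number the chain so that numbering from this end puts the double bond at C-2 rather than C-5.
With this numbering: the double bond between C-2 and C-3; two ethyl groups at C-4.
The name is 4,4-diethylhept-2-ene.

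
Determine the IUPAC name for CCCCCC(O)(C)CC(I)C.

The longest carbon chain that includes the –OH group has 9 carbons, so the parent hydride is nonane.
The principal characteristic group is an alcohol (–OH), named with the suffix -ol.
Choose the numbering such that numbering from this end puts the hydroxyl group at C-4 rather than C-6.
This places the hydroxyl at C-4; an iodo group at C-2; a methyl group at C-4.
Prefixes are listed alphabetically: iodo, methyl.
Putting it together: 2-iodo-4-methylnonan-4-ol.

2-iodo-4-methylnonan-4-ol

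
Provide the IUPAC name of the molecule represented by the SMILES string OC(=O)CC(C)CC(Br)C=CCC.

5-bromo-3-methylnon-6-enoic acid

Counting along the main chain through the –COOH group and the multiple bond gives 9 carbons: the parent is nonane.
The highest-priority functional group is a carboxylic acid (terminal –COOH), so the name ends in -oic acid.
The chain contains a C=C double bond, so the unsaturation ending is -ene.
Choose the numbering such that the carboxylic acid carbon is C-1 by definition.
That gives the double bond between C-6 and C-7; a bromo group at C-5; a methyl group at C-3.
Prefixes are listed alphabetically: bromo, methyl.
The name is 5-bromo-3-methylnon-6-enoic acid.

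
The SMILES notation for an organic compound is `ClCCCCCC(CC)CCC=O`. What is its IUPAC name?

9-chloro-4-ethylnonanal

The longest carbon chain that includes the –CHO group has 9 carbons, so the parent hydride is nonane.
An aldehyde (terminal –CHO) is the principal characteristic group, giving the suffix -al.
Choose the numbering such that the aldehyde carbon is C-1 by definition.
That gives a chloro group at C-9; an ethyl group at C-4.
Prefixes are listed alphabetically: chloro, ethyl.
Putting it together: 9-chloro-4-ethylnonanal.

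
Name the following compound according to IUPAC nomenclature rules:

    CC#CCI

Counting along the main chain through the multiple bond gives 4 carbons: the parent is butane.
A C≡C triple bond in the chain gives the infix -yne-.
Number the chain so that the substituent locant set {1} is lower than {4} at the first point of difference.
That gives the triple bond between C-2 and C-3; an iodo group at C-1.
Putting it together: 1-iodobut-2-yne.

1-iodobut-2-yne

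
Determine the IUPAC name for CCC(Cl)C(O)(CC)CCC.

3-chloro-4-ethylheptan-4-ol

The longest chain bearing the –OH group is 7 carbons long (heptane).
An alcohol (–OH) is the principal characteristic group, giving the suffix -ol.
Number the chain so that the substituent locant set {3,4} is lower than {4,5} at the first point of difference.
This places the hydroxyl at C-4; a chloro group at C-3; an ethyl group at C-4.
The substituents are ordered alphabetically, ignoring any di-/tri- multipliers.
The name is 3-chloro-4-ethylheptan-4-ol.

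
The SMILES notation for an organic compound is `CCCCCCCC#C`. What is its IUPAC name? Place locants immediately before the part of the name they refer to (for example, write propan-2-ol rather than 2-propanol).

The longest chain bearing the multiple bond is 9 carbons long (nonane).
There is one C≡C triple bond, indicated by the ending -yne.
The numbering direction is chosen so that numbering from this end puts the triple bond at C-1 rather than C-8.
This places the triple bond between C-1 and C-2.
Assembling the pieces gives non-1-yne.

non-1-yne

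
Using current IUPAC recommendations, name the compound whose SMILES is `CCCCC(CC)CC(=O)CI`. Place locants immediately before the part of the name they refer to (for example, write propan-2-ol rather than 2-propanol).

4-ethyl-1-iodooctan-2-one

The longest chain bearing the carbonyl is 8 carbons long (octane).
The highest-priority functional group is a ketone (C=O on an internal carbon), so the name ends in -one.
The numbering direction is chosen so that numbering from this end puts the carbonyl group at C-2 rather than C-7.
This places the carbonyl at C-2; an ethyl group at C-4; an iodo group at C-1.
The substituents are ordered alphabetically, ignoring any di-/tri- multipliers.
Assembling the pieces gives 4-ethyl-1-iodooctan-2-one.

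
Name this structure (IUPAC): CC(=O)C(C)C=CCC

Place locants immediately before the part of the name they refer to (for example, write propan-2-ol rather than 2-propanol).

3-methylhept-4-en-2-one

The longest chain bearing the carbonyl and the multiple bond is 7 carbons long (heptane).
A ketone (C=O on an internal carbon) is the principal characteristic group, giving the suffix -one.
There is one C=C double bond, indicated by the ending -ene.
Number the chain so that numbering from this end puts the carbonyl group at C-2 rather than C-6.
This places the carbonyl at C-2; the double bond between C-4 and C-5; a methyl group at C-3.
Putting it together: 3-methylhept-4-en-2-one.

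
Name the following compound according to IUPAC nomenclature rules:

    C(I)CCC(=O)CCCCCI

1,9-diiodononan-4-one

Counting along the main chain through the carbonyl gives 9 carbons: the parent is nonane.
The highest-priority functional group is a ketone (C=O on an internal carbon), so the name ends in -one.
Number the chain so that numbering from this end puts the carbonyl group at C-4 rather than C-6.
This places the carbonyl at C-4; iodo groups at C-1 and C-9.
The name is 1,9-diiodononan-4-one.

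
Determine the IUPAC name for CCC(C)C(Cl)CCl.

The longest continuous carbon chain has 5 atoms, so the parent hydride is pentane.
Choose the numbering such that the substituent locant set {1,2,3} is lower than {3,4,5} at the first point of difference.
With this numbering: chloro groups at C-1 and C-2; a methyl group at C-3.
Prefixes are listed alphabetically: chloro, methyl.
Assembling the pieces gives 1,2-dichloro-3-methylpentane.

1,2-dichloro-3-methylpentane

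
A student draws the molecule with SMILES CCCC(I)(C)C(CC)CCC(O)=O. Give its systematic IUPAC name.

The longest carbon chain that includes the –COOH group has 8 carbons, so the parent hydride is octane.
A carboxylic acid (terminal –COOH) is the principal characteristic group, giving the suffix -oic acid.
The numbering direction is chosen so that the carboxylic acid carbon is C-1 by definition.
This places an ethyl group at C-4; an iodo group at C-5; a methyl group at C-5.
Substituent prefixes are cited in alphabetical order (multiplying prefixes like di-/tri- are ignored for ordering).
Assembling the pieces gives 4-ethyl-5-iodo-5-methyloctanoic acid.

4-ethyl-5-iodo-5-methyloctanoic acid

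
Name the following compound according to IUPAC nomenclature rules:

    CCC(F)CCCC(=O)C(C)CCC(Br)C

The longest chain bearing the carbonyl is 12 carbons long (dodecane).
The highest-priority functional group is a ketone (C=O on an internal carbon), so the name ends in -one.
Choose the numbering such that numbering from this end puts the carbonyl group at C-6 rather than C-7.
With this numbering: the carbonyl at C-6; a bromo group at C-2; a fluoro group at C-10; a methyl group at C-5.
The substituents are ordered alphabetically, ignoring any di-/tri- multipliers.
The name is 2-bromo-10-fluoro-5-methyldodecan-6-one.

2-bromo-10-fluoro-5-methyldodecan-6-one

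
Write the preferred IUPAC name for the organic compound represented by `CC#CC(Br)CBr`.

The longest carbon chain that includes the multiple bond has 5 carbons, so the parent hydride is pentane.
There is one C≡C triple bond, indicated by the ending -yne.
Number the chain so that numbering from this end puts the triple bond at C-2 rather than C-3.
That gives the triple bond between C-2 and C-3; bromo groups at C-4 and C-5.
Assembling the pieces gives 4,5-dibromopent-2-yne.

4,5-dibromopent-2-yne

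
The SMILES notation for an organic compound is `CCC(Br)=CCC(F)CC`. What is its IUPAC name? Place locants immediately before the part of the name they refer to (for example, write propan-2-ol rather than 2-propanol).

3-bromo-6-fluorooct-3-ene

The longest carbon chain that includes the multiple bond has 8 carbons, so the parent hydride is octane.
A C=C double bond in the chain gives the infix -ene-.
Choose the numbering such that numbering from this end puts the double bond at C-3 rather than C-5.
This places the double bond between C-3 and C-4; a bromo group at C-3; a fluoro group at C-6.
Substituent prefixes are cited in alphabetical order (multiplying prefixes like di-/tri- are ignored for ordering).
Assembling the pieces gives 3-bromo-6-fluorooct-3-ene.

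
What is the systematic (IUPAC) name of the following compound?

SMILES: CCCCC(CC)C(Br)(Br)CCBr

The parent chain contains 8 carbons (octane).
Choose the numbering such that the substituent locant set {1,3,3,4} is lower than {5,6,6,8} at the first point of difference.
That gives bromo groups at C-1 and C-3 (×2); an ethyl group at C-4.
Substituent prefixes are cited in alphabetical order (multiplying prefixes like di-/tri- are ignored for ordering).
Putting it together: 1,3,3-tribromo-4-ethyloctane.

1,3,3-tribromo-4-ethyloctane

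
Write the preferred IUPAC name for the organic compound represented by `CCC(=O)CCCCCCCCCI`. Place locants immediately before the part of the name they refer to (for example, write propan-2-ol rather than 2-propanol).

12-iodododecan-3-one

Counting along the main chain through the carbonyl gives 12 carbons: the parent is dodecane.
A ketone (C=O on an internal carbon) is the principal characteristic group, giving the suffix -one.
The numbering direction is chosen so that numbering from this end puts the carbonyl group at C-3 rather than C-10.
This places the carbonyl at C-3; an iodo group at C-12.
Putting it together: 12-iodododecan-3-one.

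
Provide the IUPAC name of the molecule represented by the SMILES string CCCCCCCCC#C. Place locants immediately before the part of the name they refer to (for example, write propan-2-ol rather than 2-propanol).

The longest chain bearing the multiple bond is 10 carbons long (decane).
The chain contains a C≡C triple bond, so the unsaturation ending is -yne.
The numbering direction is chosen so that numbering from this end puts the triple bond at C-1 rather than C-9.
This places the triple bond between C-1 and C-2.
Putting it together: dec-1-yne.

dec-1-yne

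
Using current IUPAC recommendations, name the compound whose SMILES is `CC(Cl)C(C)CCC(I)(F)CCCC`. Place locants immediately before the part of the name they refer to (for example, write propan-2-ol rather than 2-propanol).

The parent chain contains 10 carbons (decane).
Number the chain so that the substituent locant set {2,3,6,6} is lower than {5,5,8,9} at the first point of difference.
This places a chloro group at C-2; a fluoro group at C-6; an iodo group at C-6; a methyl group at C-3.
The substituents are ordered alphabetically, ignoring any di-/tri- multipliers.
Putting it together: 2-chloro-6-fluoro-6-iodo-3-methyldecane.

2-chloro-6-fluoro-6-iodo-3-methyldecane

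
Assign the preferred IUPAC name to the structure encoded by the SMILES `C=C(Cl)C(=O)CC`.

Counting along the main chain through the carbonyl and the multiple bond gives 5 carbons: the parent is pentane.
A ketone (C=O on an internal carbon) is the principal characteristic group, giving the suffix -one.
A C=C double bond in the chain gives the infix -ene-.
Choose the numbering such that numbering from this end puts the double bond at C-1 rather than C-4.
This places the carbonyl at C-3; the double bond between C-1 and C-2; a chloro group at C-2.
Putting it together: 2-chloropent-1-en-3-one.

2-chloropent-1-en-3-one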